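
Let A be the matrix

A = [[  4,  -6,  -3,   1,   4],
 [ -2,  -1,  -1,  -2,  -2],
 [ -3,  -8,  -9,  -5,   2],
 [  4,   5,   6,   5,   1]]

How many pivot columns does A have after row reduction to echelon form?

4

Row reduce to echelon form.
R2 ← R2 + (1/2)·R1: [0, -4, -5/2, -3/2, 0]
R3 ← R3 + (3/4)·R1: [0, -25/2, -45/4, -17/4, 5]
R4 ← R4 − R1: [0, 11, 9, 4, -3]
R3 ← R3 − (25/8)·R2: [0, 0, -55/16, 7/16, 5]
R4 ← R4 + (11/4)·R2: [0, 0, 17/8, -1/8, -3]
R4 ← R4 + (34/55)·R3: [0, 0, 0, 8/55, 1/11]
Echelon form has 4 nonzero rows, so rank(A) = 4.
Each nonzero row contributes one pivot column: 4 pivot columns.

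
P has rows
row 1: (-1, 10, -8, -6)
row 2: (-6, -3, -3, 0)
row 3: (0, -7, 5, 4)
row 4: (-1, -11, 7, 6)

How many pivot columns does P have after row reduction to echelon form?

Row reduce to echelon form.
R2 ← R2 − (6)·R1: [0, -63, 45, 36]
R4 ← R4 − R1: [0, -21, 15, 12]
R3 ← R3 − (1/9)·R2: [0, 0, 0, 0]
R4 ← R4 − (1/3)·R2: [0, 0, 0, 0]
Echelon form has 2 nonzero rows, so rank(P) = 2.
Each nonzero row contributes one pivot column: 2 pivot columns.

2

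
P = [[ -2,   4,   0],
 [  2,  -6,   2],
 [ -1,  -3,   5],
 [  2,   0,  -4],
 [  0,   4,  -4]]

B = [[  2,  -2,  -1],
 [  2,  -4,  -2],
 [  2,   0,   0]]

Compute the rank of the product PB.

2

First compute PB:
[[  4, -12,  -6],
 [ -4,  20,  10],
 [  2,  14,   7],
 [ -4,  -4,  -2],
 [  0, -16,  -8]]
Now row reduce the product.
R2 ← R2 + R1: [0, 8, 4]
R3 ← R3 − (1/2)·R1: [0, 20, 10]
R4 ← R4 + R1: [0, -16, -8]
R3 ← R3 − (5/2)·R2: [0, 0, 0]
R4 ← R4 + (2)·R2: [0, 0, 0]
R5 ← R5 + (2)·R2: [0, 0, 0]
2 nonzero rows, so rank(PB) = 2.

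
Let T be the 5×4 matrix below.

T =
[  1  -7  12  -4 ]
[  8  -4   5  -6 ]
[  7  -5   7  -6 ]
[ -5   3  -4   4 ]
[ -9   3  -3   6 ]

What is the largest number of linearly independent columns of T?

Row reduce to echelon form.
R2 ← R2 − (8)·R1: [0, 52, -91, 26]
R3 ← R3 − (7)·R1: [0, 44, -77, 22]
R4 ← R4 + (5)·R1: [0, -32, 56, -16]
R5 ← R5 + (9)·R1: [0, -60, 105, -30]
R3 ← R3 − (11/13)·R2: [0, 0, 0, 0]
R4 ← R4 + (8/13)·R2: [0, 0, 0, 0]
R5 ← R5 + (15/13)·R2: [0, 0, 0, 0]
Echelon form has 2 nonzero rows, so rank(T) = 2.
The rank gives the maximum number of linearly independent columns: 2.

2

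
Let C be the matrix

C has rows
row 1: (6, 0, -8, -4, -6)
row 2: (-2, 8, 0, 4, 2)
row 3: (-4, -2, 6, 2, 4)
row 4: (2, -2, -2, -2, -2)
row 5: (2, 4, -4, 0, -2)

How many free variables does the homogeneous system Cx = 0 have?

3

Row reduce to echelon form.
R2 ← R2 + (1/3)·R1: [0, 8, -8/3, 8/3, 0]
R3 ← R3 + (2/3)·R1: [0, -2, 2/3, -2/3, 0]
R4 ← R4 − (1/3)·R1: [0, -2, 2/3, -2/3, 0]
R5 ← R5 − (1/3)·R1: [0, 4, -4/3, 4/3, 0]
R3 ← R3 + (1/4)·R2: [0, 0, 0, 0, 0]
R4 ← R4 + (1/4)·R2: [0, 0, 0, 0, 0]
R5 ← R5 − (1/2)·R2: [0, 0, 0, 0, 0]
2 nonzero rows, so rank(C) = 2.
C has 5 columns; by rank–nullity, nullity = 5 − 2 = 3.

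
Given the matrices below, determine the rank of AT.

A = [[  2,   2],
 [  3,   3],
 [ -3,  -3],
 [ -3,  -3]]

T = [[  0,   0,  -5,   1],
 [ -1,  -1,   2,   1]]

1

First compute AT:
[[ -2,  -2,  -6,   4],
 [ -3,  -3,  -9,   6],
 [  3,   3,   9,  -6],
 [  3,   3,   9,  -6]]
Now row reduce the product.
R2 ← R2 − (3/2)·R1: [0, 0, 0, 0]
R3 ← R3 + (3/2)·R1: [0, 0, 0, 0]
R4 ← R4 + (3/2)·R1: [0, 0, 0, 0]
1 nonzero row, so rank(AT) = 1.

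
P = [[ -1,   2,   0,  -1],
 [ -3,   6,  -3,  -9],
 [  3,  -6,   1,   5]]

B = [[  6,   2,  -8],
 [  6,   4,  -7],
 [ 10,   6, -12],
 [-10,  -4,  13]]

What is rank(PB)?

2

First compute PB:
[[ 16,  10, -19],
 [ 78,  36, -99],
 [-58, -32,  71]]
Now row reduce the product.
R2 ← R2 − (39/8)·R1: [0, -51/4, -51/8]
R3 ← R3 + (29/8)·R1: [0, 17/4, 17/8]
R3 ← R3 + (1/3)·R2: [0, 0, 0]
2 nonzero rows, so rank(PB) = 2.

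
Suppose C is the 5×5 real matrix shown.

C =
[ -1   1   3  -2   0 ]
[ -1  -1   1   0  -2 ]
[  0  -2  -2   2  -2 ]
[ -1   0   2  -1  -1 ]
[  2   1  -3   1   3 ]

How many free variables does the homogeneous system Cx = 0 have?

3

Row reduce to echelon form.
R2 ← R2 − R1: [0, -2, -2, 2, -2]
R4 ← R4 − R1: [0, -1, -1, 1, -1]
R5 ← R5 + (2)·R1: [0, 3, 3, -3, 3]
R3 ← R3 − R2: [0, 0, 0, 0, 0]
R4 ← R4 − (1/2)·R2: [0, 0, 0, 0, 0]
R5 ← R5 + (3/2)·R2: [0, 0, 0, 0, 0]
2 nonzero rows, so rank(C) = 2.
C has 5 columns; by rank–nullity, nullity = 5 − 2 = 3.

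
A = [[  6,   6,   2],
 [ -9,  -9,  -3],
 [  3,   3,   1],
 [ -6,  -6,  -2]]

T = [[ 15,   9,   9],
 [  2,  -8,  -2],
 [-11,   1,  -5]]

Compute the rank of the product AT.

First compute AT:
[[ 80,   8,  32],
 [-120, -12, -48],
 [ 40,   4,  16],
 [-80,  -8, -32]]
Now row reduce the product.
R2 ← R2 + (3/2)·R1: [0, 0, 0]
R3 ← R3 − (1/2)·R1: [0, 0, 0]
R4 ← R4 + R1: [0, 0, 0]
1 nonzero row, so rank(AT) = 1.

1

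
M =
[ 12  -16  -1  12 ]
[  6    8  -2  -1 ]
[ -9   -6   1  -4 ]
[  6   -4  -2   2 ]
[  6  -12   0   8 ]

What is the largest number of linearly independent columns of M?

3

Row reduce to echelon form.
R2 ← R2 − (1/2)·R1: [0, 16, -3/2, -7]
R3 ← R3 + (3/4)·R1: [0, -18, 1/4, 5]
R4 ← R4 − (1/2)·R1: [0, 4, -3/2, -4]
R5 ← R5 − (1/2)·R1: [0, -4, 1/2, 2]
R3 ← R3 + (9/8)·R2: [0, 0, -23/16, -23/8]
R4 ← R4 − (1/4)·R2: [0, 0, -9/8, -9/4]
R5 ← R5 + (1/4)·R2: [0, 0, 1/8, 1/4]
R4 ← R4 − (18/23)·R3: [0, 0, 0, 0]
R5 ← R5 + (2/23)·R3: [0, 0, 0, 0]
Echelon form has 3 nonzero rows, so rank(M) = 3.
The rank gives the maximum number of linearly independent columns: 3.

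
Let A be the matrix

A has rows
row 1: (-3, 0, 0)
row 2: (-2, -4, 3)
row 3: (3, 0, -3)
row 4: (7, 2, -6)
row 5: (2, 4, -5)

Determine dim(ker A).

Row reduce to echelon form.
R2 ← R2 − (2/3)·R1: [0, -4, 3]
R3 ← R3 + R1: [0, 0, -3]
R4 ← R4 + (7/3)·R1: [0, 2, -6]
R5 ← R5 + (2/3)·R1: [0, 4, -5]
R4 ← R4 + (1/2)·R2: [0, 0, -9/2]
R5 ← R5 + R2: [0, 0, -2]
R4 ← R4 − (3/2)·R3: [0, 0, 0]
R5 ← R5 − (2/3)·R3: [0, 0, 0]
3 nonzero rows, so rank(A) = 3.
A has 3 columns; by rank–nullity, nullity = 3 − 3 = 0.

0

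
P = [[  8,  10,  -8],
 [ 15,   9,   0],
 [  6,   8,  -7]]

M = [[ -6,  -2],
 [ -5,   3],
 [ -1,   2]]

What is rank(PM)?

First compute PM:
[[-90,  -2],
 [-135,  -3],
 [-69,  -2]]
Now row reduce the product.
R2 ← R2 − (3/2)·R1: [0, 0]
R3 ← R3 − (23/30)·R1: [0, -7/15]
Swap R2 ↔ R3
2 nonzero rows, so rank(PM) = 2.

2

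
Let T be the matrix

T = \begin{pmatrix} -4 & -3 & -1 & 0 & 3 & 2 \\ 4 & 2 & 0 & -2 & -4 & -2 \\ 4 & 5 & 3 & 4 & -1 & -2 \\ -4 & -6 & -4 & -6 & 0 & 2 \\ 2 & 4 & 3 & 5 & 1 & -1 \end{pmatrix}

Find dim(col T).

Row reduce to echelon form.
R2 ← R2 + R1: [0, -1, -1, -2, -1, 0]
R3 ← R3 + R1: [0, 2, 2, 4, 2, 0]
R4 ← R4 − R1: [0, -3, -3, -6, -3, 0]
R5 ← R5 + (1/2)·R1: [0, 5/2, 5/2, 5, 5/2, 0]
R3 ← R3 + (2)·R2: [0, 0, 0, 0, 0, 0]
R4 ← R4 − (3)·R2: [0, 0, 0, 0, 0, 0]
R5 ← R5 + (5/2)·R2: [0, 0, 0, 0, 0, 0]
Echelon form has 2 nonzero rows, so rank(T) = 2.
The column space has dimension equal to the rank: 2.

2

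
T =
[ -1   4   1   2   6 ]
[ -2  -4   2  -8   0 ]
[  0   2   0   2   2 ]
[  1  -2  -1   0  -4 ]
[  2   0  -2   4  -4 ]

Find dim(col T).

Row reduce to echelon form.
R2 ← R2 − (2)·R1: [0, -12, 0, -12, -12]
R4 ← R4 + R1: [0, 2, 0, 2, 2]
R5 ← R5 + (2)·R1: [0, 8, 0, 8, 8]
R3 ← R3 + (1/6)·R2: [0, 0, 0, 0, 0]
R4 ← R4 + (1/6)·R2: [0, 0, 0, 0, 0]
R5 ← R5 + (2/3)·R2: [0, 0, 0, 0, 0]
Echelon form has 2 nonzero rows, so rank(T) = 2.
The column space has dimension equal to the rank: 2.

2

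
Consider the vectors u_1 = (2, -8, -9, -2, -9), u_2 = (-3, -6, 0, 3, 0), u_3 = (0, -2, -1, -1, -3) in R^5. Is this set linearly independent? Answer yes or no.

Form the matrix with these vectors as rows and row reduce.
R2 ← R2 + (3/2)·R1: [0, -18, -27/2, 0, -27/2]
R3 ← R3 − (1/9)·R2: [0, 0, 1/2, -1, -3/2]
3 nonzero rows, so the 3 vectors span a space of dimension 3.
Since 3 = 3, the vectors are linearly independent.

yes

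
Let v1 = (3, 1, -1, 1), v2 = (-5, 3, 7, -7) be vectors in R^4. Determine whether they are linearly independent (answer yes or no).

Form the matrix with these vectors as rows and row reduce.
R2 ← R2 + (5/3)·R1: [0, 14/3, 16/3, -16/3]
2 nonzero rows, so the 2 vectors span a space of dimension 2.
Since 2 = 2, the vectors are linearly independent.

yes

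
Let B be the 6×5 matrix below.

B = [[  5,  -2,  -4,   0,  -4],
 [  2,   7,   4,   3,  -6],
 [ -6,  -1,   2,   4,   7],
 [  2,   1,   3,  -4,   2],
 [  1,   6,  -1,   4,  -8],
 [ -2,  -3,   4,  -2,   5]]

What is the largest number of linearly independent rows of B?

5

Row reduce to echelon form.
R2 ← R2 − (2/5)·R1: [0, 39/5, 28/5, 3, -22/5]
R3 ← R3 + (6/5)·R1: [0, -17/5, -14/5, 4, 11/5]
R4 ← R4 − (2/5)·R1: [0, 9/5, 23/5, -4, 18/5]
R5 ← R5 − (1/5)·R1: [0, 32/5, -1/5, 4, -36/5]
R6 ← R6 + (2/5)·R1: [0, -19/5, 12/5, -2, 17/5]
R3 ← R3 + (17/39)·R2: [0, 0, -14/39, 69/13, 11/39]
R4 ← R4 − (3/13)·R2: [0, 0, 43/13, -61/13, 60/13]
R5 ← R5 − (32/39)·R2: [0, 0, -187/39, 20/13, -140/39]
R6 ← R6 + (19/39)·R2: [0, 0, 200/39, -7/13, 49/39]
R4 ← R4 + (129/14)·R3: [0, 0, 0, 619/14, 101/14]
R5 ← R5 − (187/14)·R3: [0, 0, 0, -971/14, -103/14]
R6 ← R6 + (100/7)·R3: [0, 0, 0, 527/7, 37/7]
R5 ← R5 + (971/619)·R4: [0, 0, 0, 0, 2451/619]
R6 ← R6 − (1054/619)·R4: [0, 0, 0, 0, -4332/619]
R6 ← R6 + (76/43)·R5: [0, 0, 0, 0, 0]
Echelon form has 5 nonzero rows, so rank(B) = 5.
The rank gives the maximum number of linearly independent rows: 5.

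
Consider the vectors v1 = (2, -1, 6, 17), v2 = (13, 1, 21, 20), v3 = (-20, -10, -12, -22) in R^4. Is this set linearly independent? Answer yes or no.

Form the matrix with these vectors as rows and row reduce.
R2 ← R2 − (13/2)·R1: [0, 15/2, -18, -181/2]
R3 ← R3 + (10)·R1: [0, -20, 48, 148]
R3 ← R3 + (8/3)·R2: [0, 0, 0, -280/3]
3 nonzero rows, so the 3 vectors span a space of dimension 3.
Since 3 = 3, the vectors are linearly independent.

yes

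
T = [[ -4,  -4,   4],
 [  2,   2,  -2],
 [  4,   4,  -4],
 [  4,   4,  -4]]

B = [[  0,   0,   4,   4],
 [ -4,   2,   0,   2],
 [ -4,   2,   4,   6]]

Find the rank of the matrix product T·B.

First compute TB:
[[  0,   0,   0,   0],
 [  0,   0,   0,   0],
 [  0,   0,   0,   0],
 [  0,   0,   0,   0]]
Now row reduce the product.
0 nonzero rows, so rank(TB) = 0.

0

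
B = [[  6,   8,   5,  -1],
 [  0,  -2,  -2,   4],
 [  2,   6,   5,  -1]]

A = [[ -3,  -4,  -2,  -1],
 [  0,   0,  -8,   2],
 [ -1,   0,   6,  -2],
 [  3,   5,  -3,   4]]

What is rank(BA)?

3

First compute BA:
[[-26, -29, -43,  -4],
 [ 14,  20,  -8,  16],
 [-14, -13, -19,  -4]]
Now row reduce the product.
R2 ← R2 + (7/13)·R1: [0, 57/13, -405/13, 180/13]
R3 ← R3 − (7/13)·R1: [0, 34/13, 54/13, -24/13]
R3 ← R3 − (34/57)·R2: [0, 0, 432/19, -192/19]
3 nonzero rows, so rank(BA) = 3.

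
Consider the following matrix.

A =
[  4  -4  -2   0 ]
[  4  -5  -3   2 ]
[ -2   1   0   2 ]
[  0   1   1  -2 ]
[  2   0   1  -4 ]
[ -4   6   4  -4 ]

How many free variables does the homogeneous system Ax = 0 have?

2

Row reduce to echelon form.
R2 ← R2 − R1: [0, -1, -1, 2]
R3 ← R3 + (1/2)·R1: [0, -1, -1, 2]
R5 ← R5 − (1/2)·R1: [0, 2, 2, -4]
R6 ← R6 + R1: [0, 2, 2, -4]
R3 ← R3 − R2: [0, 0, 0, 0]
R4 ← R4 + R2: [0, 0, 0, 0]
R5 ← R5 + (2)·R2: [0, 0, 0, 0]
R6 ← R6 + (2)·R2: [0, 0, 0, 0]
2 nonzero rows, so rank(A) = 2.
A has 4 columns; by rank–nullity, nullity = 4 − 2 = 2.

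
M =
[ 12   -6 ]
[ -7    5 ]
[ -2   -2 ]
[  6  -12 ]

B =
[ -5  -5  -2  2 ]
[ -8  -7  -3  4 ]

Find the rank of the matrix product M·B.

2

First compute MB:
[[-12, -18,  -6,   0],
 [ -5,   0,  -1,   6],
 [ 26,  24,  10, -12],
 [ 66,  54,  24, -36]]
Now row reduce the product.
R2 ← R2 − (5/12)·R1: [0, 15/2, 3/2, 6]
R3 ← R3 + (13/6)·R1: [0, -15, -3, -12]
R4 ← R4 + (11/2)·R1: [0, -45, -9, -36]
R3 ← R3 + (2)·R2: [0, 0, 0, 0]
R4 ← R4 + (6)·R2: [0, 0, 0, 0]
2 nonzero rows, so rank(MB) = 2.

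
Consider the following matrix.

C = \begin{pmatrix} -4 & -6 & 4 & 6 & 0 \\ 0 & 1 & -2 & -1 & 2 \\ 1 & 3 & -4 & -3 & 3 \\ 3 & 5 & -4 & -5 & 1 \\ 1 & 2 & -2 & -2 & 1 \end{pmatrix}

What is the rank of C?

2

Row reduce to echelon form.
R3 ← R3 + (1/4)·R1: [0, 3/2, -3, -3/2, 3]
R4 ← R4 + (3/4)·R1: [0, 1/2, -1, -1/2, 1]
R5 ← R5 + (1/4)·R1: [0, 1/2, -1, -1/2, 1]
R3 ← R3 − (3/2)·R2: [0, 0, 0, 0, 0]
R4 ← R4 − (1/2)·R2: [0, 0, 0, 0, 0]
R5 ← R5 − (1/2)·R2: [0, 0, 0, 0, 0]
Echelon form has 2 nonzero rows, so rank(C) = 2.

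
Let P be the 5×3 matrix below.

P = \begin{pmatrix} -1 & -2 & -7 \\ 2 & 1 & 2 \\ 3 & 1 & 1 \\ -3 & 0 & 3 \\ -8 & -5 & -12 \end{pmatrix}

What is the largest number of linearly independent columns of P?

2

Row reduce to echelon form.
R2 ← R2 + (2)·R1: [0, -3, -12]
R3 ← R3 + (3)·R1: [0, -5, -20]
R4 ← R4 − (3)·R1: [0, 6, 24]
R5 ← R5 − (8)·R1: [0, 11, 44]
R3 ← R3 − (5/3)·R2: [0, 0, 0]
R4 ← R4 + (2)·R2: [0, 0, 0]
R5 ← R5 + (11/3)·R2: [0, 0, 0]
Echelon form has 2 nonzero rows, so rank(P) = 2.
The rank gives the maximum number of linearly independent columns: 2.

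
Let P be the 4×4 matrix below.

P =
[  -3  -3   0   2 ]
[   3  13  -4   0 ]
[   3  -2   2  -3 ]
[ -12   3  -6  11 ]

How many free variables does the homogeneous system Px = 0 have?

2

Row reduce to echelon form.
R2 ← R2 + R1: [0, 10, -4, 2]
R3 ← R3 + R1: [0, -5, 2, -1]
R4 ← R4 − (4)·R1: [0, 15, -6, 3]
R3 ← R3 + (1/2)·R2: [0, 0, 0, 0]
R4 ← R4 − (3/2)·R2: [0, 0, 0, 0]
2 nonzero rows, so rank(P) = 2.
P has 4 columns; by rank–nullity, nullity = 4 − 2 = 2.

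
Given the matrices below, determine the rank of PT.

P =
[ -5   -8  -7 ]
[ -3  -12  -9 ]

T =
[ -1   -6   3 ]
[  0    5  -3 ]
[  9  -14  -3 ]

First compute PT:
[[-58,  88,  30],
 [-78,  84,  54]]
Now row reduce the product.
R2 ← R2 − (39/29)·R1: [0, -996/29, 396/29]
2 nonzero rows, so rank(PT) = 2.

2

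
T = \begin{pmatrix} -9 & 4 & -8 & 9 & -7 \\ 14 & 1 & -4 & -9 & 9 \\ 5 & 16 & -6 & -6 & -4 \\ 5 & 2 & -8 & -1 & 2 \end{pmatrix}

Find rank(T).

Row reduce to echelon form.
R2 ← R2 + (14/9)·R1: [0, 65/9, -148/9, 5, -17/9]
R3 ← R3 + (5/9)·R1: [0, 164/9, -94/9, -1, -71/9]
R4 ← R4 + (5/9)·R1: [0, 38/9, -112/9, 4, -17/9]
R3 ← R3 − (164/65)·R2: [0, 0, 2018/65, -177/13, -203/65]
R4 ← R4 − (38/65)·R2: [0, 0, -184/65, 14/13, -51/65]
R4 ← R4 + (92/1009)·R3: [0, 0, 0, -166/1009, -1079/1009]
Echelon form has 4 nonzero rows, so rank(T) = 4.

4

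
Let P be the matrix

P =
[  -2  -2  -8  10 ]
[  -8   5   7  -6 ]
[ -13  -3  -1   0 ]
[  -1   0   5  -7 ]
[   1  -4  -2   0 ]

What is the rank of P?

Row reduce to echelon form.
R2 ← R2 − (4)·R1: [0, 13, 39, -46]
R3 ← R3 − (13/2)·R1: [0, 10, 51, -65]
R4 ← R4 − (1/2)·R1: [0, 1, 9, -12]
R5 ← R5 + (1/2)·R1: [0, -5, -6, 5]
R3 ← R3 − (10/13)·R2: [0, 0, 21, -385/13]
R4 ← R4 − (1/13)·R2: [0, 0, 6, -110/13]
R5 ← R5 + (5/13)·R2: [0, 0, 9, -165/13]
R4 ← R4 − (2/7)·R3: [0, 0, 0, 0]
R5 ← R5 − (3/7)·R3: [0, 0, 0, 0]
Echelon form has 3 nonzero rows, so rank(P) = 3.

3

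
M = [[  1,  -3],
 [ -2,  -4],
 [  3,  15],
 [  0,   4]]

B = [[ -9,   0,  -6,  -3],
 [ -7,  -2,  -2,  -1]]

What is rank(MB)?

First compute MB:
[[ 12,   6,   0,   0],
 [ 46,   8,  20,  10],
 [-132, -30, -48, -24],
 [-28,  -8,  -8,  -4]]
Now row reduce the product.
R2 ← R2 − (23/6)·R1: [0, -15, 20, 10]
R3 ← R3 + (11)·R1: [0, 36, -48, -24]
R4 ← R4 + (7/3)·R1: [0, 6, -8, -4]
R3 ← R3 + (12/5)·R2: [0, 0, 0, 0]
R4 ← R4 + (2/5)·R2: [0, 0, 0, 0]
2 nonzero rows, so rank(MB) = 2.

2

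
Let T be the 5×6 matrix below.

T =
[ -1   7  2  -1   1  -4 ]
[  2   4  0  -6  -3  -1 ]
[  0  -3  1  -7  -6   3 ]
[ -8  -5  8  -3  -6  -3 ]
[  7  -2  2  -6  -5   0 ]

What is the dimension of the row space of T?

5

Row reduce to echelon form.
R2 ← R2 + (2)·R1: [0, 18, 4, -8, -1, -9]
R4 ← R4 − (8)·R1: [0, -61, -8, 5, -14, 29]
R5 ← R5 + (7)·R1: [0, 47, 16, -13, 2, -28]
R3 ← R3 + (1/6)·R2: [0, 0, 5/3, -25/3, -37/6, 3/2]
R4 ← R4 + (61/18)·R2: [0, 0, 50/9, -199/9, -313/18, -3/2]
R5 ← R5 − (47/18)·R2: [0, 0, 50/9, 71/9, 83/18, -9/2]
R4 ← R4 − (10/3)·R3: [0, 0, 0, 17/3, 19/6, -13/2]
R5 ← R5 − (10/3)·R3: [0, 0, 0, 107/3, 151/6, -19/2]
R5 ← R5 − (107/17)·R4: [0, 0, 0, 0, 89/17, 534/17]
Echelon form has 5 nonzero rows, so rank(T) = 5.
The row space has dimension equal to the rank: 5.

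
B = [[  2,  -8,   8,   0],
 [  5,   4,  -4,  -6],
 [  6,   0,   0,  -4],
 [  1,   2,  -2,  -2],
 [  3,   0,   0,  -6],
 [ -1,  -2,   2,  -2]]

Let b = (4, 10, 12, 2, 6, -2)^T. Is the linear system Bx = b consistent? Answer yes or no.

yes

Row reduce the augmented matrix [B | b].
R2 ← R2 − (5/2)·R1: [0, 24, -24, -6, 0]
R3 ← R3 − (3)·R1: [0, 24, -24, -4, 0]
R4 ← R4 − (1/2)·R1: [0, 6, -6, -2, 0]
R5 ← R5 − (3/2)·R1: [0, 12, -12, -6, 0]
R6 ← R6 + (1/2)·R1: [0, -6, 6, -2, 0]
R3 ← R3 − R2: [0, 0, 0, 2, 0]
R4 ← R4 − (1/4)·R2: [0, 0, 0, -1/2, 0]
R5 ← R5 − (1/2)·R2: [0, 0, 0, -3, 0]
R6 ← R6 + (1/4)·R2: [0, 0, 0, -7/2, 0]
R4 ← R4 + (1/4)·R3: [0, 0, 0, 0, 0]
R5 ← R5 + (3/2)·R3: [0, 0, 0, 0, 0]
R6 ← R6 + (7/4)·R3: [0, 0, 0, 0, 0]
The echelon form has 3 nonzero rows, and every pivot lies in the first 4 columns, so rank(B) = rank([B|b]) = 3.
The system is consistent.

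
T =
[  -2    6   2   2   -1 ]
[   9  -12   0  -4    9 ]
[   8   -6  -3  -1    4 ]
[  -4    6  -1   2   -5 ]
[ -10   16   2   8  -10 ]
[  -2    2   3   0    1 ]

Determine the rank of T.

4

Row reduce to echelon form.
R2 ← R2 + (9/2)·R1: [0, 15, 9, 5, 9/2]
R3 ← R3 + (4)·R1: [0, 18, 5, 7, 0]
R4 ← R4 − (2)·R1: [0, -6, -5, -2, -3]
R5 ← R5 − (5)·R1: [0, -14, -8, -2, -5]
R6 ← R6 − R1: [0, -4, 1, -2, 2]
R3 ← R3 − (6/5)·R2: [0, 0, -29/5, 1, -27/5]
R4 ← R4 + (2/5)·R2: [0, 0, -7/5, 0, -6/5]
R5 ← R5 + (14/15)·R2: [0, 0, 2/5, 8/3, -4/5]
R6 ← R6 + (4/15)·R2: [0, 0, 17/5, -2/3, 16/5]
R4 ← R4 − (7/29)·R3: [0, 0, 0, -7/29, 3/29]
R5 ← R5 + (2/29)·R3: [0, 0, 0, 238/87, -34/29]
R6 ← R6 + (17/29)·R3: [0, 0, 0, -7/87, 1/29]
R5 ← R5 + (34/3)·R4: [0, 0, 0, 0, 0]
R6 ← R6 − (1/3)·R4: [0, 0, 0, 0, 0]
Echelon form has 4 nonzero rows, so rank(T) = 4.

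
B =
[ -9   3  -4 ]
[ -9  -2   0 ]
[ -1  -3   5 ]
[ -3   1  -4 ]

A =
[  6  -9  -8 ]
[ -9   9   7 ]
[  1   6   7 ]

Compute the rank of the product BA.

First compute BA:
[[-85,  84,  65],
 [-36,  63,  58],
 [ 26,  12,  22],
 [-31,  12,   3]]
Now row reduce the product.
R2 ← R2 − (36/85)·R1: [0, 2331/85, 518/17]
R3 ← R3 + (26/85)·R1: [0, 3204/85, 712/17]
R4 ← R4 − (31/85)·R1: [0, -1584/85, -352/17]
R3 ← R3 − (356/259)·R2: [0, 0, 0]
R4 ← R4 + (176/259)·R2: [0, 0, 0]
2 nonzero rows, so rank(BA) = 2.

2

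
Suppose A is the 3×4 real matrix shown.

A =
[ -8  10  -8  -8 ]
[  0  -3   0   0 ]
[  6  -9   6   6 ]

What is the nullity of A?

2

Row reduce to echelon form.
R3 ← R3 + (3/4)·R1: [0, -3/2, 0, 0]
R3 ← R3 − (1/2)·R2: [0, 0, 0, 0]
2 nonzero rows, so rank(A) = 2.
A has 4 columns; by rank–nullity, nullity = 4 − 2 = 2.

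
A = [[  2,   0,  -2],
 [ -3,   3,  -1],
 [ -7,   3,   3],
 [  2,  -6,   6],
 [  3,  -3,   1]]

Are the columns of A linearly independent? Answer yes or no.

no

Row reduce A to echelon form.
R2 ← R2 + (3/2)·R1: [0, 3, -4]
R3 ← R3 + (7/2)·R1: [0, 3, -4]
R4 ← R4 − R1: [0, -6, 8]
R5 ← R5 − (3/2)·R1: [0, -3, 4]
R3 ← R3 − R2: [0, 0, 0]
R4 ← R4 + (2)·R2: [0, 0, 0]
R5 ← R5 + R2: [0, 0, 0]
2 pivots among 3 columns.
Only 2 < 3 pivot columns, so the columns are linearly dependent.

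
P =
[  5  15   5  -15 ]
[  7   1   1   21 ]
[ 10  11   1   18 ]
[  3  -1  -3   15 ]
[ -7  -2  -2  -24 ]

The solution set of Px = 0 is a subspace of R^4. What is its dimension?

0

Row reduce to echelon form.
R2 ← R2 − (7/5)·R1: [0, -20, -6, 42]
R3 ← R3 − (2)·R1: [0, -19, -9, 48]
R4 ← R4 − (3/5)·R1: [0, -10, -6, 24]
R5 ← R5 + (7/5)·R1: [0, 19, 5, -45]
R3 ← R3 − (19/20)·R2: [0, 0, -33/10, 81/10]
R4 ← R4 − (1/2)·R2: [0, 0, -3, 3]
R5 ← R5 + (19/20)·R2: [0, 0, -7/10, -51/10]
R4 ← R4 − (10/11)·R3: [0, 0, 0, -48/11]
R5 ← R5 − (7/33)·R3: [0, 0, 0, -75/11]
R5 ← R5 − (25/16)·R4: [0, 0, 0, 0]
4 nonzero rows, so rank(P) = 4.
P has 4 columns; by rank–nullity, nullity = 4 − 4 = 0.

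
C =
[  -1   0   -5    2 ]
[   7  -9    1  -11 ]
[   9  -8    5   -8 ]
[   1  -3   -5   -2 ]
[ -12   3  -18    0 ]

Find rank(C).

Row reduce to echelon form.
R2 ← R2 + (7)·R1: [0, -9, -34, 3]
R3 ← R3 + (9)·R1: [0, -8, -40, 10]
R4 ← R4 + R1: [0, -3, -10, 0]
R5 ← R5 − (12)·R1: [0, 3, 42, -24]
R3 ← R3 − (8/9)·R2: [0, 0, -88/9, 22/3]
R4 ← R4 − (1/3)·R2: [0, 0, 4/3, -1]
R5 ← R5 + (1/3)·R2: [0, 0, 92/3, -23]
R4 ← R4 + (3/22)·R3: [0, 0, 0, 0]
R5 ← R5 + (69/22)·R3: [0, 0, 0, 0]
Echelon form has 3 nonzero rows, so rank(C) = 3.

3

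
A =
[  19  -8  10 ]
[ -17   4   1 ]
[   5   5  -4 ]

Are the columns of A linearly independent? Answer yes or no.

Row reduce A to echelon form.
R2 ← R2 + (17/19)·R1: [0, -60/19, 189/19]
R3 ← R3 − (5/19)·R1: [0, 135/19, -126/19]
R3 ← R3 + (9/4)·R2: [0, 0, 63/4]
3 pivots among 3 columns.
Every column is a pivot column, so the columns are linearly independent.

yes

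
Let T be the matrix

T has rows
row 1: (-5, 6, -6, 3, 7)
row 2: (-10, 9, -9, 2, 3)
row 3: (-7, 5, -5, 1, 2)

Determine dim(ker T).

Row reduce to echelon form.
R2 ← R2 − (2)·R1: [0, -3, 3, -4, -11]
R3 ← R3 − (7/5)·R1: [0, -17/5, 17/5, -16/5, -39/5]
R3 ← R3 − (17/15)·R2: [0, 0, 0, 4/3, 14/3]
3 nonzero rows, so rank(T) = 3.
T has 5 columns; by rank–nullity, nullity = 5 − 3 = 2.

2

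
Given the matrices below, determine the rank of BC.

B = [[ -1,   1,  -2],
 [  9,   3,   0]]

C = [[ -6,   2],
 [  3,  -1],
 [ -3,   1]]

First compute BC:
[[ 15,  -5],
 [-45,  15]]
Now row reduce the product.
R2 ← R2 + (3)·R1: [0, 0]
1 nonzero row, so rank(BC) = 1.

1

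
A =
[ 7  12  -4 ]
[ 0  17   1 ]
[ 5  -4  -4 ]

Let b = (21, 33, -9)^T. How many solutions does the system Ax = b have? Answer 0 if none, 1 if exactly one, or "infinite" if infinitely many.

1

Row reduce the augmented matrix [A | b].
R3 ← R3 − (5/7)·R1: [0, -88/7, -8/7, -24]
R3 ← R3 + (88/119)·R2: [0, 0, -48/119, 48/119]
The echelon form has 3 nonzero rows, and every pivot lies in the first 3 columns, so rank(A) = rank([A|b]) = 3.
The system is consistent.
rank = 3 = number of unknowns, so the solution is unique.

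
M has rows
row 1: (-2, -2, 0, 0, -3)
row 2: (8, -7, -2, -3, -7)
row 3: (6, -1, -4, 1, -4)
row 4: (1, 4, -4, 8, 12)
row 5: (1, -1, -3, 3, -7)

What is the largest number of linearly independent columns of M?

5

Row reduce to echelon form.
R2 ← R2 + (4)·R1: [0, -15, -2, -3, -19]
R3 ← R3 + (3)·R1: [0, -7, -4, 1, -13]
R4 ← R4 + (1/2)·R1: [0, 3, -4, 8, 21/2]
R5 ← R5 + (1/2)·R1: [0, -2, -3, 3, -17/2]
R3 ← R3 − (7/15)·R2: [0, 0, -46/15, 12/5, -62/15]
R4 ← R4 + (1/5)·R2: [0, 0, -22/5, 37/5, 67/10]
R5 ← R5 − (2/15)·R2: [0, 0, -41/15, 17/5, -179/30]
R4 ← R4 − (33/23)·R3: [0, 0, 0, 91/23, 581/46]
R5 ← R5 − (41/46)·R3: [0, 0, 0, 29/23, -105/46]
R5 ← R5 − (29/91)·R4: [0, 0, 0, 0, -82/13]
Echelon form has 5 nonzero rows, so rank(M) = 5.
The rank gives the maximum number of linearly independent columns: 5.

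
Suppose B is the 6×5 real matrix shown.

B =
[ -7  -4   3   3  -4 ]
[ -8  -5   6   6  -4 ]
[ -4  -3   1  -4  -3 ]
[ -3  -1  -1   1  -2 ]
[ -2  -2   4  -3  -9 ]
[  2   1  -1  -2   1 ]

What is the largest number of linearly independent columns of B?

4

Row reduce to echelon form.
R2 ← R2 − (8/7)·R1: [0, -3/7, 18/7, 18/7, 4/7]
R3 ← R3 − (4/7)·R1: [0, -5/7, -5/7, -40/7, -5/7]
R4 ← R4 − (3/7)·R1: [0, 5/7, -16/7, -2/7, -2/7]
R5 ← R5 − (2/7)·R1: [0, -6/7, 22/7, -27/7, -55/7]
R6 ← R6 + (2/7)·R1: [0, -1/7, -1/7, -8/7, -1/7]
R3 ← R3 − (5/3)·R2: [0, 0, -5, -10, -5/3]
R4 ← R4 + (5/3)·R2: [0, 0, 2, 4, 2/3]
R5 ← R5 − (2)·R2: [0, 0, -2, -9, -9]
R6 ← R6 − (1/3)·R2: [0, 0, -1, -2, -1/3]
R4 ← R4 + (2/5)·R3: [0, 0, 0, 0, 0]
R5 ← R5 − (2/5)·R3: [0, 0, 0, -5, -25/3]
R6 ← R6 − (1/5)·R3: [0, 0, 0, 0, 0]
Swap R4 ↔ R5
Echelon form has 4 nonzero rows, so rank(B) = 4.
The rank gives the maximum number of linearly independent columns: 4.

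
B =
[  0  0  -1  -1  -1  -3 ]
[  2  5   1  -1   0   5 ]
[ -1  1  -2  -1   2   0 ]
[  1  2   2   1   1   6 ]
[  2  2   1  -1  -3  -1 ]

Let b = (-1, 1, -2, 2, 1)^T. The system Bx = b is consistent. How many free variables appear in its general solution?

3

Row reduce the augmented matrix [B | b].
Swap R1 ↔ R2
R3 ← R3 + (1/2)·R1: [0, 7/2, -3/2, -3/2, 2, 5/2, -3/2]
R4 ← R4 − (1/2)·R1: [0, -1/2, 3/2, 3/2, 1, 7/2, 3/2]
R5 ← R5 − R1: [0, -3, 0, 0, -3, -6, 0]
Swap R2 ↔ R3
R4 ← R4 + (1/7)·R2: [0, 0, 9/7, 9/7, 9/7, 27/7, 9/7]
R5 ← R5 + (6/7)·R2: [0, 0, -9/7, -9/7, -9/7, -27/7, -9/7]
R4 ← R4 + (9/7)·R3: [0, 0, 0, 0, 0, 0, 0]
R5 ← R5 − (9/7)·R3: [0, 0, 0, 0, 0, 0, 0]
The echelon form has 3 nonzero rows, and every pivot lies in the first 6 columns, so rank(B) = rank([B|b]) = 3.
The system is consistent.
Free variables = (unknowns) − (rank) = 6 − 3 = 3.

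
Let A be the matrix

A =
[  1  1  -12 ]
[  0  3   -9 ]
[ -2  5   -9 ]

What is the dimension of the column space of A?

3

Row reduce to echelon form.
R3 ← R3 + (2)·R1: [0, 7, -33]
R3 ← R3 − (7/3)·R2: [0, 0, -12]
Echelon form has 3 nonzero rows, so rank(A) = 3.
The column space has dimension equal to the rank: 3.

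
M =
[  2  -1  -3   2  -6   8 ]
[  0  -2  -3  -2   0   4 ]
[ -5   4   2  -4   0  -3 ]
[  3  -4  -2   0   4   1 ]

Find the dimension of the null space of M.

Row reduce to echelon form.
R3 ← R3 + (5/2)·R1: [0, 3/2, -11/2, 1, -15, 17]
R4 ← R4 − (3/2)·R1: [0, -5/2, 5/2, -3, 13, -11]
R3 ← R3 + (3/4)·R2: [0, 0, -31/4, -1/2, -15, 20]
R4 ← R4 − (5/4)·R2: [0, 0, 25/4, -1/2, 13, -16]
R4 ← R4 + (25/31)·R3: [0, 0, 0, -28/31, 28/31, 4/31]
4 nonzero rows, so rank(M) = 4.
M has 6 columns; by rank–nullity, nullity = 6 − 4 = 2.

2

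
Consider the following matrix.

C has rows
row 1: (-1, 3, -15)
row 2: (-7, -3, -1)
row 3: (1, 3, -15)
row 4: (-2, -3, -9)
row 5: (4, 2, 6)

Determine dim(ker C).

0

Row reduce to echelon form.
R2 ← R2 − (7)·R1: [0, -24, 104]
R3 ← R3 + R1: [0, 6, -30]
R4 ← R4 − (2)·R1: [0, -9, 21]
R5 ← R5 + (4)·R1: [0, 14, -54]
R3 ← R3 + (1/4)·R2: [0, 0, -4]
R4 ← R4 − (3/8)·R2: [0, 0, -18]
R5 ← R5 + (7/12)·R2: [0, 0, 20/3]
R4 ← R4 − (9/2)·R3: [0, 0, 0]
R5 ← R5 + (5/3)·R3: [0, 0, 0]
3 nonzero rows, so rank(C) = 3.
C has 3 columns; by rank–nullity, nullity = 3 − 3 = 0.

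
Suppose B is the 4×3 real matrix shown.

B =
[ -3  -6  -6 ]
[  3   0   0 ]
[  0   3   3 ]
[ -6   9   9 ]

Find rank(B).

2

Row reduce to echelon form.
R2 ← R2 + R1: [0, -6, -6]
R4 ← R4 − (2)·R1: [0, 21, 21]
R3 ← R3 + (1/2)·R2: [0, 0, 0]
R4 ← R4 + (7/2)·R2: [0, 0, 0]
Echelon form has 2 nonzero rows, so rank(B) = 2.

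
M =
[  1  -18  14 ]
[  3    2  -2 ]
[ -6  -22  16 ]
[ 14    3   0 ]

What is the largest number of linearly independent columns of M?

Row reduce to echelon form.
R2 ← R2 − (3)·R1: [0, 56, -44]
R3 ← R3 + (6)·R1: [0, -130, 100]
R4 ← R4 − (14)·R1: [0, 255, -196]
R3 ← R3 + (65/28)·R2: [0, 0, -15/7]
R4 ← R4 − (255/56)·R2: [0, 0, 61/14]
R4 ← R4 + (61/30)·R3: [0, 0, 0]
Echelon form has 3 nonzero rows, so rank(M) = 3.
The rank gives the maximum number of linearly independent columns: 3.

3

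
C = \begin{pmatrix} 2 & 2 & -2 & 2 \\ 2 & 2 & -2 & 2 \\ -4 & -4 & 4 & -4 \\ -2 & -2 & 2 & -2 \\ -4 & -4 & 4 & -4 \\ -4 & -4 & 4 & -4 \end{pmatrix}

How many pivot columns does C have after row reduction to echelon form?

1

Row reduce to echelon form.
R2 ← R2 − R1: [0, 0, 0, 0]
R3 ← R3 + (2)·R1: [0, 0, 0, 0]
R4 ← R4 + R1: [0, 0, 0, 0]
R5 ← R5 + (2)·R1: [0, 0, 0, 0]
R6 ← R6 + (2)·R1: [0, 0, 0, 0]
Echelon form has 1 nonzero row, so rank(C) = 1.
Each nonzero row contributes one pivot column: 1 pivot columns.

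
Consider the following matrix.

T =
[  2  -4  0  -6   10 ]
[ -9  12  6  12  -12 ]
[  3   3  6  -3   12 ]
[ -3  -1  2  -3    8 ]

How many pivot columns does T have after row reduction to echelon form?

3

Row reduce to echelon form.
R2 ← R2 + (9/2)·R1: [0, -6, 6, -15, 33]
R3 ← R3 − (3/2)·R1: [0, 9, 6, 6, -3]
R4 ← R4 + (3/2)·R1: [0, -7, 2, -12, 23]
R3 ← R3 + (3/2)·R2: [0, 0, 15, -33/2, 93/2]
R4 ← R4 − (7/6)·R2: [0, 0, -5, 11/2, -31/2]
R4 ← R4 + (1/3)·R3: [0, 0, 0, 0, 0]
Echelon form has 3 nonzero rows, so rank(T) = 3.
Each nonzero row contributes one pivot column: 3 pivot columns.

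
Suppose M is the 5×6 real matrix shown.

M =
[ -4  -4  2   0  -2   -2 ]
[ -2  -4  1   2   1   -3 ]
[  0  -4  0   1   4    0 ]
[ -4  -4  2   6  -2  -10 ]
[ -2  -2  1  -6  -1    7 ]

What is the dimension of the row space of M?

3

Row reduce to echelon form.
R2 ← R2 − (1/2)·R1: [0, -2, 0, 2, 2, -2]
R4 ← R4 − R1: [0, 0, 0, 6, 0, -8]
R5 ← R5 − (1/2)·R1: [0, 0, 0, -6, 0, 8]
R3 ← R3 − (2)·R2: [0, 0, 0, -3, 0, 4]
R4 ← R4 + (2)·R3: [0, 0, 0, 0, 0, 0]
R5 ← R5 − (2)·R3: [0, 0, 0, 0, 0, 0]
Echelon form has 3 nonzero rows, so rank(M) = 3.
The row space has dimension equal to the rank: 3.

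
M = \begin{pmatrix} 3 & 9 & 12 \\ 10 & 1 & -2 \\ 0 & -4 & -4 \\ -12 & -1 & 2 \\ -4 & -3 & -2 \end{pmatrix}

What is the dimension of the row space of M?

3

Row reduce to echelon form.
R2 ← R2 − (10/3)·R1: [0, -29, -42]
R4 ← R4 + (4)·R1: [0, 35, 50]
R5 ← R5 + (4/3)·R1: [0, 9, 14]
R3 ← R3 − (4/29)·R2: [0, 0, 52/29]
R4 ← R4 + (35/29)·R2: [0, 0, -20/29]
R5 ← R5 + (9/29)·R2: [0, 0, 28/29]
R4 ← R4 + (5/13)·R3: [0, 0, 0]
R5 ← R5 − (7/13)·R3: [0, 0, 0]
Echelon form has 3 nonzero rows, so rank(M) = 3.
The row space has dimension equal to the rank: 3.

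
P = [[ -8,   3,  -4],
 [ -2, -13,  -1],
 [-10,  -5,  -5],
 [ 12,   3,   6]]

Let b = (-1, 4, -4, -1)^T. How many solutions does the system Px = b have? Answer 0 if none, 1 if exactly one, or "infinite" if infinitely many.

Row reduce the augmented matrix [P | b].
R2 ← R2 − (1/4)·R1: [0, -55/4, 0, 17/4]
R3 ← R3 − (5/4)·R1: [0, -35/4, 0, -11/4]
R4 ← R4 + (3/2)·R1: [0, 15/2, 0, -5/2]
R3 ← R3 − (7/11)·R2: [0, 0, 0, -60/11]
R4 ← R4 + (6/11)·R2: [0, 0, 0, -2/11]
R4 ← R4 − (1/30)·R3: [0, 0, 0, 0]
The echelon form has 3 nonzero rows; the last pivot sits in the augmented column, so rank(P) = 2 but rank([P|b]) = 3.
Since the ranks differ, the system is inconsistent.
It has no solutions.

0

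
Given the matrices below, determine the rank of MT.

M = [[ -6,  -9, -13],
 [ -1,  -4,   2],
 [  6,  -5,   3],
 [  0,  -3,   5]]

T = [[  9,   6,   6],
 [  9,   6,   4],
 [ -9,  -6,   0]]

First compute MT:
[[-18, -12, -72],
 [-63, -42, -22],
 [-18, -12,  16],
 [-72, -48, -12]]
Now row reduce the product.
R2 ← R2 − (7/2)·R1: [0, 0, 230]
R3 ← R3 − R1: [0, 0, 88]
R4 ← R4 − (4)·R1: [0, 0, 276]
R3 ← R3 − (44/115)·R2: [0, 0, 0]
R4 ← R4 − (6/5)·R2: [0, 0, 0]
2 nonzero rows, so rank(MT) = 2.

2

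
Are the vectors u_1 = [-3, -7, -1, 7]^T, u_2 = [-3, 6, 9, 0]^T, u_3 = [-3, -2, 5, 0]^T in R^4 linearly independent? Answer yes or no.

yes

Form the matrix with these vectors as rows and row reduce.
R2 ← R2 − R1: [0, 13, 10, -7]
R3 ← R3 − R1: [0, 5, 6, -7]
R3 ← R3 − (5/13)·R2: [0, 0, 28/13, -56/13]
3 nonzero rows, so the 3 vectors span a space of dimension 3.
Since 3 = 3, the vectors are linearly independent.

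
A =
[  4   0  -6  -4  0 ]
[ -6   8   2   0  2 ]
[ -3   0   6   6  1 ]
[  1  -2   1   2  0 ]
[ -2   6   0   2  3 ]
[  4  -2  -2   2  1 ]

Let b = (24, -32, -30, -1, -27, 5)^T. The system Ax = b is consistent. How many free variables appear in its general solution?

2

Row reduce the augmented matrix [A | b].
R2 ← R2 + (3/2)·R1: [0, 8, -7, -6, 2, 4]
R3 ← R3 + (3/4)·R1: [0, 0, 3/2, 3, 1, -12]
R4 ← R4 − (1/4)·R1: [0, -2, 5/2, 3, 0, -7]
R5 ← R5 + (1/2)·R1: [0, 6, -3, 0, 3, -15]
R6 ← R6 − R1: [0, -2, 4, 6, 1, -19]
R4 ← R4 + (1/4)·R2: [0, 0, 3/4, 3/2, 1/2, -6]
R5 ← R5 − (3/4)·R2: [0, 0, 9/4, 9/2, 3/2, -18]
R6 ← R6 + (1/4)·R2: [0, 0, 9/4, 9/2, 3/2, -18]
R4 ← R4 − (1/2)·R3: [0, 0, 0, 0, 0, 0]
R5 ← R5 − (3/2)·R3: [0, 0, 0, 0, 0, 0]
R6 ← R6 − (3/2)·R3: [0, 0, 0, 0, 0, 0]
The echelon form has 3 nonzero rows, and every pivot lies in the first 5 columns, so rank(A) = rank([A|b]) = 3.
The system is consistent.
Free variables = (unknowns) − (rank) = 5 − 3 = 2.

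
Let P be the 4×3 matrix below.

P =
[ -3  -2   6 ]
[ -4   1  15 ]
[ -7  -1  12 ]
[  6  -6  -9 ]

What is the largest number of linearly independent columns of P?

Row reduce to echelon form.
R2 ← R2 − (4/3)·R1: [0, 11/3, 7]
R3 ← R3 − (7/3)·R1: [0, 11/3, -2]
R4 ← R4 + (2)·R1: [0, -10, 3]
R3 ← R3 − R2: [0, 0, -9]
R4 ← R4 + (30/11)·R2: [0, 0, 243/11]
R4 ← R4 + (27/11)·R3: [0, 0, 0]
Echelon form has 3 nonzero rows, so rank(P) = 3.
The rank gives the maximum number of linearly independent columns: 3.

3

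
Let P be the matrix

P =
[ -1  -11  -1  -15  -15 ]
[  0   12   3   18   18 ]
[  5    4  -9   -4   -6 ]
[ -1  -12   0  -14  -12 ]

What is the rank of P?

3

Row reduce to echelon form.
R3 ← R3 + (5)·R1: [0, -51, -14, -79, -81]
R4 ← R4 − R1: [0, -1, 1, 1, 3]
R3 ← R3 + (17/4)·R2: [0, 0, -5/4, -5/2, -9/2]
R4 ← R4 + (1/12)·R2: [0, 0, 5/4, 5/2, 9/2]
R4 ← R4 + R3: [0, 0, 0, 0, 0]
Echelon form has 3 nonzero rows, so rank(P) = 3.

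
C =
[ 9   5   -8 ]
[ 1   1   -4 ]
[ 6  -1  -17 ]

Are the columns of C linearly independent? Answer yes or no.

yes

Row reduce C to echelon form.
R2 ← R2 − (1/9)·R1: [0, 4/9, -28/9]
R3 ← R3 − (2/3)·R1: [0, -13/3, -35/3]
R3 ← R3 + (39/4)·R2: [0, 0, -42]
3 pivots among 3 columns.
Every column is a pivot column, so the columns are linearly independent.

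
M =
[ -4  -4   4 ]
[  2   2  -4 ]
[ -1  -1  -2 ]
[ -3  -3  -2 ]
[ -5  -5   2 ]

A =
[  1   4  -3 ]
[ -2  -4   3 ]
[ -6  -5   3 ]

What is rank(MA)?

2

First compute MA:
[[-20, -20,  12],
 [ 22,  20, -12],
 [ 13,  10,  -6],
 [ 15,  10,  -6],
 [ -7, -10,   6]]
Now row reduce the product.
R2 ← R2 + (11/10)·R1: [0, -2, 6/5]
R3 ← R3 + (13/20)·R1: [0, -3, 9/5]
R4 ← R4 + (3/4)·R1: [0, -5, 3]
R5 ← R5 − (7/20)·R1: [0, -3, 9/5]
R3 ← R3 − (3/2)·R2: [0, 0, 0]
R4 ← R4 − (5/2)·R2: [0, 0, 0]
R5 ← R5 − (3/2)·R2: [0, 0, 0]
2 nonzero rows, so rank(MA) = 2.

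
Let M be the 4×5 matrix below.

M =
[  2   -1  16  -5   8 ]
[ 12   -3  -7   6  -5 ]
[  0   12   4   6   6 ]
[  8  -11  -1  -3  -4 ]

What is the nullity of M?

Row reduce to echelon form.
R2 ← R2 − (6)·R1: [0, 3, -103, 36, -53]
R4 ← R4 − (4)·R1: [0, -7, -65, 17, -36]
R3 ← R3 − (4)·R2: [0, 0, 416, -138, 218]
R4 ← R4 + (7/3)·R2: [0, 0, -916/3, 101, -479/3]
R4 ← R4 + (229/312)·R3: [0, 0, 0, -15/52, 53/156]
4 nonzero rows, so rank(M) = 4.
M has 5 columns; by rank–nullity, nullity = 5 − 4 = 1.

1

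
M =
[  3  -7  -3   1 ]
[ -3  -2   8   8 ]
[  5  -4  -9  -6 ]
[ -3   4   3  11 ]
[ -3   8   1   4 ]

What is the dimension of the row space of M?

4

Row reduce to echelon form.
R2 ← R2 + R1: [0, -9, 5, 9]
R3 ← R3 − (5/3)·R1: [0, 23/3, -4, -23/3]
R4 ← R4 + R1: [0, -3, 0, 12]
R5 ← R5 + R1: [0, 1, -2, 5]
R3 ← R3 + (23/27)·R2: [0, 0, 7/27, 0]
R4 ← R4 − (1/3)·R2: [0, 0, -5/3, 9]
R5 ← R5 + (1/9)·R2: [0, 0, -13/9, 6]
R4 ← R4 + (45/7)·R3: [0, 0, 0, 9]
R5 ← R5 + (39/7)·R3: [0, 0, 0, 6]
R5 ← R5 − (2/3)·R4: [0, 0, 0, 0]
Echelon form has 4 nonzero rows, so rank(M) = 4.
The row space has dimension equal to the rank: 4.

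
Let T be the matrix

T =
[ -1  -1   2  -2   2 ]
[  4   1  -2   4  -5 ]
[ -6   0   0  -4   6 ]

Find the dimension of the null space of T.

3

Row reduce to echelon form.
R2 ← R2 + (4)·R1: [0, -3, 6, -4, 3]
R3 ← R3 − (6)·R1: [0, 6, -12, 8, -6]
R3 ← R3 + (2)·R2: [0, 0, 0, 0, 0]
2 nonzero rows, so rank(T) = 2.
T has 5 columns; by rank–nullity, nullity = 5 − 2 = 3.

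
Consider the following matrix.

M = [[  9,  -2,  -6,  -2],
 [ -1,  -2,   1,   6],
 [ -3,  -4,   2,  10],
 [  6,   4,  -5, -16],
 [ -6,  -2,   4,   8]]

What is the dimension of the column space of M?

3

Row reduce to echelon form.
R2 ← R2 + (1/9)·R1: [0, -20/9, 1/3, 52/9]
R3 ← R3 + (1/3)·R1: [0, -14/3, 0, 28/3]
R4 ← R4 − (2/3)·R1: [0, 16/3, -1, -44/3]
R5 ← R5 + (2/3)·R1: [0, -10/3, 0, 20/3]
R3 ← R3 − (21/10)·R2: [0, 0, -7/10, -14/5]
R4 ← R4 + (12/5)·R2: [0, 0, -1/5, -4/5]
R5 ← R5 − (3/2)·R2: [0, 0, -1/2, -2]
R4 ← R4 − (2/7)·R3: [0, 0, 0, 0]
R5 ← R5 − (5/7)·R3: [0, 0, 0, 0]
Echelon form has 3 nonzero rows, so rank(M) = 3.
The column space has dimension equal to the rank: 3.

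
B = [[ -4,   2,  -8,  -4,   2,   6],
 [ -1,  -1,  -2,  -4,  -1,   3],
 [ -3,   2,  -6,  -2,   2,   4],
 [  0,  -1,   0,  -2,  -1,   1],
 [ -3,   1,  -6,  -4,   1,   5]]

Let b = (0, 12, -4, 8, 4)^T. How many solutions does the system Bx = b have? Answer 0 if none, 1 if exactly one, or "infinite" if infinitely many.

infinite

Row reduce the augmented matrix [B | b].
R2 ← R2 − (1/4)·R1: [0, -3/2, 0, -3, -3/2, 3/2, 12]
R3 ← R3 − (3/4)·R1: [0, 1/2, 0, 1, 1/2, -1/2, -4]
R5 ← R5 − (3/4)·R1: [0, -1/2, 0, -1, -1/2, 1/2, 4]
R3 ← R3 + (1/3)·R2: [0, 0, 0, 0, 0, 0, 0]
R4 ← R4 − (2/3)·R2: [0, 0, 0, 0, 0, 0, 0]
R5 ← R5 − (1/3)·R2: [0, 0, 0, 0, 0, 0, 0]
The echelon form has 2 nonzero rows, and every pivot lies in the first 6 columns, so rank(B) = rank([B|b]) = 2.
The system is consistent.
rank = 2 < 6 unknowns, so there are infinitely many solutions.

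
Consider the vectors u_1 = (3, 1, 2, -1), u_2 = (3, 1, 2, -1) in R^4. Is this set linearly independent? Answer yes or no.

Form the matrix with these vectors as rows and row reduce.
R2 ← R2 − R1: [0, 0, 0, 0]
1 nonzero row, so the 2 vectors span a space of dimension 1.
Since 1 < 2, the vectors are linearly dependent.

no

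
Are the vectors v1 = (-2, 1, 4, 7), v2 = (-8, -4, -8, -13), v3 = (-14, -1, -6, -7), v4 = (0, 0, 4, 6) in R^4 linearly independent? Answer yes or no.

Form the matrix with these vectors as rows and row reduce.
R2 ← R2 − (4)·R1: [0, -8, -24, -41]
R3 ← R3 − (7)·R1: [0, -8, -34, -56]
R3 ← R3 − R2: [0, 0, -10, -15]
R4 ← R4 + (2/5)·R3: [0, 0, 0, 0]
3 nonzero rows, so the 4 vectors span a space of dimension 3.
Since 3 < 4, the vectors are linearly dependent.

no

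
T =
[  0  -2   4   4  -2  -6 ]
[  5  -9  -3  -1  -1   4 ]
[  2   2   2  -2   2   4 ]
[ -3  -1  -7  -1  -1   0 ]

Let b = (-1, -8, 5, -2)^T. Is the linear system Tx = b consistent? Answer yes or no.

Row reduce the augmented matrix [T | b].
Swap R1 ↔ R2
R3 ← R3 − (2/5)·R1: [0, 28/5, 16/5, -8/5, 12/5, 12/5, 41/5]
R4 ← R4 + (3/5)·R1: [0, -32/5, -44/5, -8/5, -8/5, 12/5, -34/5]
R3 ← R3 + (14/5)·R2: [0, 0, 72/5, 48/5, -16/5, -72/5, 27/5]
R4 ← R4 − (16/5)·R2: [0, 0, -108/5, -72/5, 24/5, 108/5, -18/5]
R4 ← R4 + (3/2)·R3: [0, 0, 0, 0, 0, 0, 9/2]
The echelon form has 4 nonzero rows; the last pivot sits in the augmented column, so rank(T) = 3 but rank([T|b]) = 4.
Since the ranks differ, the system is inconsistent.

no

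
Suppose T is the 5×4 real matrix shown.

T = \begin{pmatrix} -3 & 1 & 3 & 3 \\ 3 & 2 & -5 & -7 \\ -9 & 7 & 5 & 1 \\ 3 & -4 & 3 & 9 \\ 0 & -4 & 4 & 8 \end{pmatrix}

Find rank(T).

3

Row reduce to echelon form.
R2 ← R2 + R1: [0, 3, -2, -4]
R3 ← R3 − (3)·R1: [0, 4, -4, -8]
R4 ← R4 + R1: [0, -3, 6, 12]
R3 ← R3 − (4/3)·R2: [0, 0, -4/3, -8/3]
R4 ← R4 + R2: [0, 0, 4, 8]
R5 ← R5 + (4/3)·R2: [0, 0, 4/3, 8/3]
R4 ← R4 + (3)·R3: [0, 0, 0, 0]
R5 ← R5 + R3: [0, 0, 0, 0]
Echelon form has 3 nonzero rows, so rank(T) = 3.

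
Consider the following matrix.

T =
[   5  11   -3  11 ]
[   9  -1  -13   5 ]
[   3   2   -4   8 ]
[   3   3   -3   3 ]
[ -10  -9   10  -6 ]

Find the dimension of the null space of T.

1

Row reduce to echelon form.
R2 ← R2 − (9/5)·R1: [0, -104/5, -38/5, -74/5]
R3 ← R3 − (3/5)·R1: [0, -23/5, -11/5, 7/5]
R4 ← R4 − (3/5)·R1: [0, -18/5, -6/5, -18/5]
R5 ← R5 + (2)·R1: [0, 13, 4, 16]
R3 ← R3 − (23/104)·R2: [0, 0, -27/52, 243/52]
R4 ← R4 − (9/52)·R2: [0, 0, 3/26, -27/26]
R5 ← R5 + (5/8)·R2: [0, 0, -3/4, 27/4]
R4 ← R4 + (2/9)·R3: [0, 0, 0, 0]
R5 ← R5 − (13/9)·R3: [0, 0, 0, 0]
3 nonzero rows, so rank(T) = 3.
T has 4 columns; by rank–nullity, nullity = 4 − 3 = 1.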